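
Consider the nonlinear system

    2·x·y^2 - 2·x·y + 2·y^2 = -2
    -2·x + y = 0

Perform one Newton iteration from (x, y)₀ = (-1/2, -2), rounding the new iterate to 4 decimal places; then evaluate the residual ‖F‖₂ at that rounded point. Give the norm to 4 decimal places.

1.4072

At (-1/2, -2): F = (4.0000, -1.0000).
Jacobian J = [[2·y^2 - 2·y, 4·x·y - 2·x + 4·y], [-2, 1]].
At the point, J = [[12.0000, -3.0000], [-2.0000, 1.0000]] (det J = 6.0000).
Solving J·Δ = −F gives Δ = (-0.1667, 0.6667).
Then the next iterate is (x, y)₁ = (-0.6667, -1.3333).
Re-evaluating at (-0.6667, -1.3333): F = (1.407185, 0.0001), so ‖F‖₂ = 1.4072.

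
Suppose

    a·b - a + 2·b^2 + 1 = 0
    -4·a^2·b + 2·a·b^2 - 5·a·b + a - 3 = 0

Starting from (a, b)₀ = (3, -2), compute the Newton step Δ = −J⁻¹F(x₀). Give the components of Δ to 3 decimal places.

At (3, -2): F = (0.000, 126.000).
Jacobian J = [[b - 1, a + 4·b], [-8·a·b + 2·b^2 - 5·b + 1, -4·a^2 + 4·a·b - 5·a]].
At the point, J = [[-3.000, -5.000], [67.000, -75.000]] (det J = 560.000).
Solving J·Δ = −F gives Δ = (-1.125, 0.675).

(-1.125, 0.675)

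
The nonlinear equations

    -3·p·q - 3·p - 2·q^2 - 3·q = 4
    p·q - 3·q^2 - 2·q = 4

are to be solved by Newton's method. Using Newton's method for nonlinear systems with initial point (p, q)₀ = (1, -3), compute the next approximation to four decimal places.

(0.5917, -1.4250)

At (1, -3): F = (-7.0000, -28.0000).
Jacobian J = [[-3·q - 3, -3·p - 4·q - 3], [q, p - 6·q - 2]].
At the point, J = [[6.0000, 6.0000], [-3.0000, 17.0000]] (det J = 120.0000).
Solving J·Δ = −F gives Δ = (-0.4083, 1.5750).
Then the next iterate is (p, q)₁ = (0.5917, -1.4250).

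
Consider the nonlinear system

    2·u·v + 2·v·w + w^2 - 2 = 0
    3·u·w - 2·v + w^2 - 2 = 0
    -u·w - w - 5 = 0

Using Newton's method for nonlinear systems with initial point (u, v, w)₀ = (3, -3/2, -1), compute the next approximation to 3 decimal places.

(-0.444, -3.722, -2.111)

At (3, -3/2, -1): F = (-7.000, -7.000, -1.000).
Jacobian J = [[2·v, 2·u + 2·w, 2·v + 2·w], [3·w, -2, 3·u + 2·w], [-w, 0, -u - 1]].
At the point, J = [[-3.000, 4.000, -5.000], [-3.000, -2.000, 7.000], [1.000, 0.000, -4.000]] (det J = -54.000).
Solving J·Δ = −F gives Δ = (-3.444, -2.222, -1.111).
Then the next iterate is (u, v, w)₁ = (-0.444, -3.722, -2.111).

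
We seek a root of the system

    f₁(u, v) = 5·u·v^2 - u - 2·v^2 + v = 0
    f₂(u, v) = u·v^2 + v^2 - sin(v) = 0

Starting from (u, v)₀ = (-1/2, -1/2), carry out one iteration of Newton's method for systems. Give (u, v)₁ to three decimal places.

(-1.532, -0.249)

At (-1/2, -1/2): F = (-1.125, 0.60443).
Jacobian J = [[5·v^2 - 1, 10·u·v - 4·v + 1], [v^2, 2·u·v + 2·v - cos(v)]].
At the point, J = [[0.250, 5.500], [0.250, -1.37758]] (det J = -1.71940).
Solving J·Δ = −F gives Δ = (-1.032, 0.251).
Then the next iterate is (u, v)₁ = (-1.532, -0.249).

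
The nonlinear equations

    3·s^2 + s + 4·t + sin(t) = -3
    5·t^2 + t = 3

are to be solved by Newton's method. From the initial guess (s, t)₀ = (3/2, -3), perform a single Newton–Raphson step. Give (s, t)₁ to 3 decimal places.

(1.184, -1.655)

At (3/2, -3): F = (-0.89112, 39.000).
Jacobian J = [[6·s + 1, cos(t) + 4], [0, 10·t + 1]].
At the point, J = [[10.000, 3.01001], [0.000, -29.000]] (det J = -290.000).
Solving J·Δ = −F gives Δ = (-0.316, 1.345).
Then the next iterate is (s, t)₁ = (1.184, -1.655).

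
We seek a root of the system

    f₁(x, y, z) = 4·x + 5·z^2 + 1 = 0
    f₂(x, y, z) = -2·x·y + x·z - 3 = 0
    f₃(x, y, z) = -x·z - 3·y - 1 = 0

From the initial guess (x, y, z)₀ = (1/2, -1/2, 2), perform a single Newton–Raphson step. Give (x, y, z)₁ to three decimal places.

(1.094, -0.851, 0.731)

At (1/2, -1/2, 2): F = (23.000, -1.500, -0.500).
Jacobian J = [[4, 0, 10·z], [-2·y + z, -2·x, x], [-z, -3, -x]].
At the point, J = [[4.000, 0.000, 20.000], [3.000, -1.000, 0.500], [-2.000, -3.000, -0.500]] (det J = -212.000).
Solving J·Δ = −F gives Δ = (0.594, -0.351, -1.269).
Then the next iterate is (x, y, z)₁ = (1.094, -0.851, 0.731).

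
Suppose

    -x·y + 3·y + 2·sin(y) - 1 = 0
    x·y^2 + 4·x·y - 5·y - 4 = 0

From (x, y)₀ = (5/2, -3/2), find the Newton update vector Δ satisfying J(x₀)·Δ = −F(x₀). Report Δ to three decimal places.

At (5/2, -3/2): F = (-3.74499, -5.875).
Jacobian J = [[-y, -x + 2·cos(y) + 3], [y^2 + 4·y, 2·x·y + 4·x - 5]].
At the point, J = [[1.500, 0.64147], [-3.750, -2.500]] (det J = -1.34447).
Solving J·Δ = −F gives Δ = (9.767, -17.000).

(9.767, -17.000)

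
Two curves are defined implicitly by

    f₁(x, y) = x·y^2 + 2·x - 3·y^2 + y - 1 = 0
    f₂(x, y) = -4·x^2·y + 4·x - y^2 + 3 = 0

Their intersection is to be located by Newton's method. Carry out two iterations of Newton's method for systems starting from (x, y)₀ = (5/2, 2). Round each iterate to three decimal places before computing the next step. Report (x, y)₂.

(1.330, 1.279)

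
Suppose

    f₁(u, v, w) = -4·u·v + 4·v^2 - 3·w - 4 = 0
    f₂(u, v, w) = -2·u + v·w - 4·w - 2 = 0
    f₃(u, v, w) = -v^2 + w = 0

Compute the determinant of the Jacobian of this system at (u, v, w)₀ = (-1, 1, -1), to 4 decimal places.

40.0000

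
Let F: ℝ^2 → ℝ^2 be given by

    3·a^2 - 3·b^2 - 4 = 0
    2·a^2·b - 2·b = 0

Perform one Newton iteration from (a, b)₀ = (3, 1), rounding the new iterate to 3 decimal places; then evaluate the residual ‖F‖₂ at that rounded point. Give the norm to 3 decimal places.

5.735

At (3, 1): F = (20.000, 16.000).
Jacobian J = [[6·a, -6·b], [4·a·b, 2·a^2 - 2]].
At the point, J = [[18.000, -6.000], [12.000, 16.000]] (det J = 360.000).
Solving J·Δ = −F gives Δ = (-1.156, -0.133).
Then the next iterate is (a, b)₁ = (1.844, 0.867).
Re-evaluating at (1.844, 0.867): F = (3.94594, 4.16218), so ‖F‖₂ = 5.735.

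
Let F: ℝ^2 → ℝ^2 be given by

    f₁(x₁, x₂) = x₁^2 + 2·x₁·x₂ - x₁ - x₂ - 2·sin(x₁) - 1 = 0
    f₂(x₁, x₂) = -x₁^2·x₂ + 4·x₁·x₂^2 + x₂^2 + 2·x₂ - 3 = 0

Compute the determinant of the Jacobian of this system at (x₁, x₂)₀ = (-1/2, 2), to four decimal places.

35.4491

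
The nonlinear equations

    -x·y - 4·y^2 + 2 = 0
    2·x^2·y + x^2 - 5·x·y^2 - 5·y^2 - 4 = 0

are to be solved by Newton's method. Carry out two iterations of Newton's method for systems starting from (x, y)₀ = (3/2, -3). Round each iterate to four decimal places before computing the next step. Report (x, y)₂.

(0.5722, -0.9875)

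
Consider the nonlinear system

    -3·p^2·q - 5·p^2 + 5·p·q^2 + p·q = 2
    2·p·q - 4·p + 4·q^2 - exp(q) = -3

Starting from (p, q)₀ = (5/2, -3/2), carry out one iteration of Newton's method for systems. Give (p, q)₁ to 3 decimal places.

At (5/2, -3/2): F = (19.250, -5.72313).
Jacobian J = [[-6·p·q - 10·p + 5·q^2 + q, -3·p^2 + 10·p·q + p], [2·q - 4, 2·p + 8·q - exp(q)]].
At the point, J = [[7.250, -53.750], [-7.000, -7.22313]] (det J = -428.61769).
Solving J·Δ = −F gives Δ = (-1.042, 0.218).
Then the next iterate is (p, q)₁ = (1.458, -1.282).

(1.458, -1.282)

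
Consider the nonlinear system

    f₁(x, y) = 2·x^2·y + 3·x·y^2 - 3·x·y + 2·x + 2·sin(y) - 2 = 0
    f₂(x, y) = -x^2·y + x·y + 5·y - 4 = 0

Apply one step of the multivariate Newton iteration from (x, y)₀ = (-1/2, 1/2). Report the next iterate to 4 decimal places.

(-2.0010, 1.2944)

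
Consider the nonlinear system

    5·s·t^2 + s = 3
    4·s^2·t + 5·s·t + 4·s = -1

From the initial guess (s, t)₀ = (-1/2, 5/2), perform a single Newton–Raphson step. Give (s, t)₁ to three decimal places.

(0.433, 3.378)

At (-1/2, 5/2): F = (-19.125, -4.750).
Jacobian J = [[5·t^2 + 1, 10·s·t], [8·s·t + 5·t + 4, 4·s^2 + 5·s]].
At the point, J = [[32.250, -12.500], [6.500, -1.500]] (det J = 32.875).
Solving J·Δ = −F gives Δ = (0.933, 0.878).
Then the next iterate is (s, t)₁ = (0.433, 3.378).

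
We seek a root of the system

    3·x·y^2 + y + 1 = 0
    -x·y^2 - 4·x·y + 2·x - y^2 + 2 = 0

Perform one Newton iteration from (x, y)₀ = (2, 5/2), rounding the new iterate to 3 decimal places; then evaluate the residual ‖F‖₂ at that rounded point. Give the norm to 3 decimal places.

At (2, 5/2): F = (41.000, -32.750).
Jacobian J = [[3·y^2, 6·x·y + 1], [-y^2 - 4·y + 2, -2·x·y - 4·x - 2·y]].
At the point, J = [[18.750, 31.000], [-14.250, -23.000]] (det J = 10.500).
Solving J·Δ = −F gives Δ = (-6.881, 2.839).
Then the next iterate is (x, y)₁ = (-4.881, 5.339).
Re-evaluating at (-4.881, 5.339): F = (-411.05856, 207.10423), so ‖F‖₂ = 460.284.

460.284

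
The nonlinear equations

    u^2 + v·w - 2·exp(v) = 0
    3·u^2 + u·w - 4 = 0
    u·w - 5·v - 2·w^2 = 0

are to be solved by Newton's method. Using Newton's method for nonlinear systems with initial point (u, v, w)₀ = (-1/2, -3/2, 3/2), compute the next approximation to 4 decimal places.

(-3.1479, -1.7714, 1.4438)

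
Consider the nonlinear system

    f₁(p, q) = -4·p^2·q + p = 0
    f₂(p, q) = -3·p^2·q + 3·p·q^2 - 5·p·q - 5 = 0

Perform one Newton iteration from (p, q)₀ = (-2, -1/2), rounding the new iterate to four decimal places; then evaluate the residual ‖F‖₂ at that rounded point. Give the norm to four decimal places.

At (-2, -1/2): F = (6.0000, -5.5000).
Jacobian J = [[-8·p·q + 1, -4·p^2], [-6·p·q + 3·q^2 - 5·q, -3·p^2 + 6·p·q - 5·p]].
At the point, J = [[-7.0000, -16.0000], [-2.7500, 4.0000]] (det J = -72.0000).
Solving J·Δ = −F gives Δ = (-0.8889, 0.7639).
Then the next iterate is (p, q)₁ = (-2.8889, 0.2639).
Re-evaluating at (-2.8889, 0.2639): F = (-11.698667, -8.398998), so ‖F‖₂ = 14.4015.

14.4015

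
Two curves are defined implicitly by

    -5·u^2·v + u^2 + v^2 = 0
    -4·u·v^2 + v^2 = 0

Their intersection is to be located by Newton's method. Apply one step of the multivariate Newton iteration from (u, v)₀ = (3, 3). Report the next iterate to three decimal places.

(2.067, 2.009)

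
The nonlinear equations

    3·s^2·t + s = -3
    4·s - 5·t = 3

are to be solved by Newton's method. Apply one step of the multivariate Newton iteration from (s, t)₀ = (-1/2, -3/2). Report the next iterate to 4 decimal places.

(-0.7869, -1.2295)

At (-1/2, -3/2): F = (1.3750, 2.5000).
Jacobian J = [[6·s·t + 1, 3·s^2], [4, -5]].
At the point, J = [[5.5000, 0.7500], [4.0000, -5.0000]] (det J = -30.5000).
Solving J·Δ = −F gives Δ = (-0.2869, 0.2705).
Then the next iterate is (s, t)₁ = (-0.7869, -1.2295).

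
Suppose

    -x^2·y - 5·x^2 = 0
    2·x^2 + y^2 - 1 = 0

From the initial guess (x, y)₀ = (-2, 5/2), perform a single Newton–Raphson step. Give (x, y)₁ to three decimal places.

(-1.178, 1.165)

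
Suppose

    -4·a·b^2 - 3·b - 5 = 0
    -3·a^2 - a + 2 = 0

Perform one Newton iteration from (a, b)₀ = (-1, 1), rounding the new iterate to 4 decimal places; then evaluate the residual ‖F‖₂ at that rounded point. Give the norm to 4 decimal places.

At (-1, 1): F = (-4.0000, 0.0000).
Jacobian J = [[-4·b^2, -8·a·b - 3], [-6·a - 1, 0]].
At the point, J = [[-4.0000, 5.0000], [5.0000, 0.0000]] (det J = -25.0000).
Solving J·Δ = −F gives Δ = (0.0000, 0.8000).
Then the next iterate is (a, b)₁ = (-1.0000, 1.8000).
Re-evaluating at (-1.0000, 1.8000): F = (2.5600, 0.0000), so ‖F‖₂ = 2.5600.

2.5600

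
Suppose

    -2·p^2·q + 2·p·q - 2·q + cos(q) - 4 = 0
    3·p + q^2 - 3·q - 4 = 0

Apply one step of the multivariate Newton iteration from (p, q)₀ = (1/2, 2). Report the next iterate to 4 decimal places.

(3.0260, -1.0781)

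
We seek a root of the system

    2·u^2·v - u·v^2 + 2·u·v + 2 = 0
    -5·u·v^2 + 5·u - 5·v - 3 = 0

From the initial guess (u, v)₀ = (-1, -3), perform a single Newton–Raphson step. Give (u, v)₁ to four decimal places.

At (-1, -3): F = (11.0000, 52.0000).
Jacobian J = [[4·u·v - v^2 + 2·v, 2·u^2 - 2·u·v + 2·u], [-5·v^2 + 5, -10·u·v - 5]].
At the point, J = [[-3.0000, -6.0000], [-40.0000, -35.0000]] (det J = -135.0000).
Solving J·Δ = −F gives Δ = (-0.5407, 2.1037).
Then the next iterate is (u, v)₁ = (-1.5407, -0.8963).

(-1.5407, -0.8963)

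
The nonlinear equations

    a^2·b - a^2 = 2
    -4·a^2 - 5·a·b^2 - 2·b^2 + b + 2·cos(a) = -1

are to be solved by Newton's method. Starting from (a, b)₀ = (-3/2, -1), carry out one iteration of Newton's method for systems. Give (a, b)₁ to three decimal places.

(-0.596, -0.522)

At (-3/2, -1): F = (-6.500, -3.35853).
Jacobian J = [[2·a·b - 2·a, a^2], [-8·a - 5·b^2 - 2·sin(a), -10·a·b - 4·b + 1]].
At the point, J = [[6.000, 2.250], [8.99499, -10.000]] (det J = -80.23873).
Solving J·Δ = −F gives Δ = (0.904, 0.478).
Then the next iterate is (a, b)₁ = (-0.596, -0.522).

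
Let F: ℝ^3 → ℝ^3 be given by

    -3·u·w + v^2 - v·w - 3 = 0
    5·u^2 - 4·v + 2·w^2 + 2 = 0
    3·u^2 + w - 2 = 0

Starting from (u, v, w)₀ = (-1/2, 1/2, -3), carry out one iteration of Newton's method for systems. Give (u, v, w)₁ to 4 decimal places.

(-1.6466, 4.3147, -2.1897)

At (-1/2, 1/2, -3): F = (-5.7500, 19.2500, -4.2500).
Jacobian J = [[-3·w, 2·v - w, -3·u - v], [10·u, -4, 4·w], [6·u, 0, 1]].
At the point, J = [[9.0000, 4.0000, 1.0000], [-5.0000, -4.0000, -12.0000], [-3.0000, 0.0000, 1.0000]] (det J = 116.0000).
Solving J·Δ = −F gives Δ = (-1.1466, 3.8147, 0.8103).
Then the next iterate is (u, v, w)₁ = (-1.6466, 4.3147, -2.1897).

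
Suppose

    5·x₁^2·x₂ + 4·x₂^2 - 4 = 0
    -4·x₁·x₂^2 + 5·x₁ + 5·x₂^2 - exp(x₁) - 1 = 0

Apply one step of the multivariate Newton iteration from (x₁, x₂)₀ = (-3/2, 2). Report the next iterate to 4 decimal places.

At (-3/2, 2): F = (34.5000, 35.276870).
Jacobian J = [[10·x₁·x₂, 5·x₁^2 + 8·x₂], [-4·x₂^2 - exp(x₁) + 5, -8·x₁·x₂ + 10·x₂]].
At the point, J = [[-30.0000, 27.2500], [-11.223130, 44.0000]] (det J = -1014.169703).
Solving J·Δ = −F gives Δ = (0.5489, -0.6617).
Then the next iterate is (x₁, x₂)₁ = (-0.9511, 1.3383).

(-0.9511, 1.3383)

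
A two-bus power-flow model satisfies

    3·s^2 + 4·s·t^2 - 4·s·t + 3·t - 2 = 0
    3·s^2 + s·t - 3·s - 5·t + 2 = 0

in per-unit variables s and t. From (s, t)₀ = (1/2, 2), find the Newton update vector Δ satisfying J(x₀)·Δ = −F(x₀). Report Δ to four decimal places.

(0.4500, -1.5222)

At (1/2, 2): F = (8.7500, -7.7500).
Jacobian J = [[6·s + 4·t^2 - 4·t, 8·s·t - 4·s + 3], [6·s + t - 3, s - 5]].
At the point, J = [[11.0000, 9.0000], [2.0000, -4.5000]] (det J = -67.5000).
Solving J·Δ = −F gives Δ = (0.4500, -1.5222).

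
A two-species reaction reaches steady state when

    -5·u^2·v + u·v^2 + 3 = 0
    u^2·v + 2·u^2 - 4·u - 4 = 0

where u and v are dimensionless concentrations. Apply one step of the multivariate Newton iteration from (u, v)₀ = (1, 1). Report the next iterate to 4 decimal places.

(-4.3333, 16.6667)

At (1, 1): F = (-1.0000, -5.0000).
Jacobian J = [[-10·u·v + v^2, -5·u^2 + 2·u·v], [2·u·v + 4·u - 4, u^2]].
At the point, J = [[-9.0000, -3.0000], [2.0000, 1.0000]] (det J = -3.0000).
Solving J·Δ = −F gives Δ = (-5.3333, 15.6667).
Then the next iterate is (u, v)₁ = (-4.3333, 16.6667).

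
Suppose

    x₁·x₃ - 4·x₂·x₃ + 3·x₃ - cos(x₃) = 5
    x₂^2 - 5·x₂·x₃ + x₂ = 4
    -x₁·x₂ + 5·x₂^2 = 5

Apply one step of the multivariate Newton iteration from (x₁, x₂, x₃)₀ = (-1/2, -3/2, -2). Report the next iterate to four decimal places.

(-2.0671, -1.2828, 0.2017)

At (-1/2, -3/2, -2): F = (-21.583853, -18.2500, 5.5000).
Jacobian J = [[x₃, -4·x₃, x₁ - 4·x₂ + sin(x₃) + 3], [0, 2·x₂ - 5·x₃ + 1, -5·x₂], [-x₂, -x₁ + 10·x₂, 0]].
At the point, J = [[-2.0000, 8.0000, 7.590703], [0.0000, 8.0000, 7.5000], [1.5000, -14.5000, 0.0000]] (det J = -218.588431).
Solving J·Δ = −F gives Δ = (-1.5671, 0.2172, 2.2017).
Then the next iterate is (x₁, x₂, x₃)₁ = (-2.0671, -1.2828, 0.2017).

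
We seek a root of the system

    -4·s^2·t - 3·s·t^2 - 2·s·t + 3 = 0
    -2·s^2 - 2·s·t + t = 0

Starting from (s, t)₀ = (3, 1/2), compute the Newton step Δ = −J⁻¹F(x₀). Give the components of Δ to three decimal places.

(-1.589, 0.031)

At (3, 1/2): F = (-20.250, -20.500).
Jacobian J = [[-8·s·t - 3·t^2 - 2·t, -4·s^2 - 6·s·t - 2·s], [-4·s - 2·t, -2·s + 1]].
At the point, J = [[-13.750, -51.000], [-13.000, -5.000]] (det J = -594.250).
Solving J·Δ = −F gives Δ = (-1.589, 0.031).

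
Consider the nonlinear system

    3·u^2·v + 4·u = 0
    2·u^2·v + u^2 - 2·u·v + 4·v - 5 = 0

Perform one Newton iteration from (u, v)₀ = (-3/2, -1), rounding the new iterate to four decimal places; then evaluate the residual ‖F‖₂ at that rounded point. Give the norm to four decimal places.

5.3495

At (-3/2, -1): F = (-12.7500, -14.2500).
Jacobian J = [[6·u·v + 4, 3·u^2], [4·u·v + 2·u - 2·v, 2·u^2 - 2·u + 4]].
At the point, J = [[13.0000, 6.7500], [5.0000, 11.5000]] (det J = 115.7500).
Solving J·Δ = −F gives Δ = (0.4357, 1.0497).
Then the next iterate is (u, v)₁ = (-1.0643, 0.0497).
Re-evaluating at (-1.0643, 0.0497): F = (-4.088309, -3.450080), so ‖F‖₂ = 5.3495.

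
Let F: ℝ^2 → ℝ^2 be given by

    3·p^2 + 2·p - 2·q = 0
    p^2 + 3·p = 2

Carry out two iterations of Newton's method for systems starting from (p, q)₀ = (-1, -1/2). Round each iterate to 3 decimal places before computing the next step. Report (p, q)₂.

(1.222, -1.278)

At (-1, -1/2): F = (2.000, -4.000).
Jacobian J = [[6·p + 2, -2], [2·p + 3, 0]].
At the point, J = [[-4.000, -2.000], [1.000, 0.000]] (det J = 2.000).
Solving J·Δ = −F gives Δ = (4.000, -7.000).
Then the next iterate is (p, q)₁ = (3.000, -7.500).
Round to (3.000, -7.500) and repeat: F = (48.000, 16.000), J = [[20.000, -2.000], [9.000, 0.000]].
Δ = (-1.778, 6.222), so (p, q)₂ = (1.222, -1.278).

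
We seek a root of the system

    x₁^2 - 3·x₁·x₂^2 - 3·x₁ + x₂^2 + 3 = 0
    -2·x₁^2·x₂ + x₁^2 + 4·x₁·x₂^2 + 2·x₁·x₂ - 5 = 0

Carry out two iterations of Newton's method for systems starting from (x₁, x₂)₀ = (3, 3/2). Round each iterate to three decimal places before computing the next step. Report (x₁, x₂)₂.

At (3, 3/2): F = (-15.000, 13.000).
Jacobian J = [[2·x₁ - 3·x₂^2 - 3, -6·x₁·x₂ + 2·x₂], [-4·x₁·x₂ + 2·x₁ + 4·x₂^2 + 2·x₂, -2·x₁^2 + 8·x₁·x₂ + 2·x₁]].
At the point, J = [[-3.750, -24.000], [0.000, 24.000]] (det J = -90.000).
Solving J·Δ = −F gives Δ = (-0.533, -0.542).
Then the next iterate is (x₁, x₂)₁ = (2.467, 0.958).
Round to (2.467, 0.958) and repeat: F = (-4.18952, 3.20841), J = [[-0.81929, -12.26432], [1.06751, 11.66891]].
Δ = (2.700, -0.522), so (x₁, x₂)₂ = (5.167, 0.436).

(5.167, 0.436)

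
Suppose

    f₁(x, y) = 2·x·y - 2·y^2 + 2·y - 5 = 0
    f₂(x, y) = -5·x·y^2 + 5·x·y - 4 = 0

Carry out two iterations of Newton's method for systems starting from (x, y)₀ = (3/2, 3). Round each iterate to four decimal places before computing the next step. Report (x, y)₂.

(1.6334, 0.9209)

At (3/2, 3): F = (-8.0000, -49.0000).
Jacobian J = [[2·y, 2·x - 4·y + 2], [-5·y^2 + 5·y, -10·x·y + 5·x]].
At the point, J = [[6.0000, -7.0000], [-30.0000, -37.5000]] (det J = -435.0000).
Solving J·Δ = −F gives Δ = (-0.0989, -1.2276).
Then the next iterate is (x, y)₁ = (1.4011, 1.7724).
Round to (1.4011, 1.7724) and repeat: F = (-2.771384, -13.590542), J = [[3.5448, -2.2874], [-6.845009, -17.827596]].
Δ = (0.2323, -0.8515), so (x, y)₂ = (1.6334, 0.9209).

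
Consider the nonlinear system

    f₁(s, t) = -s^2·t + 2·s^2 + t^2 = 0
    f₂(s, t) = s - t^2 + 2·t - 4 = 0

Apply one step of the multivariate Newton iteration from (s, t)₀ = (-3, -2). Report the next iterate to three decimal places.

At (-3, -2): F = (40.000, -15.000).
Jacobian J = [[-2·s·t + 4·s, -s^2 + 2·t], [1, -2·t + 2]].
At the point, J = [[-24.000, -13.000], [1.000, 6.000]] (det J = -131.000).
Solving J·Δ = −F gives Δ = (0.344, 2.443).
Then the next iterate is (s, t)₁ = (-2.656, 0.443).

(-2.656, 0.443)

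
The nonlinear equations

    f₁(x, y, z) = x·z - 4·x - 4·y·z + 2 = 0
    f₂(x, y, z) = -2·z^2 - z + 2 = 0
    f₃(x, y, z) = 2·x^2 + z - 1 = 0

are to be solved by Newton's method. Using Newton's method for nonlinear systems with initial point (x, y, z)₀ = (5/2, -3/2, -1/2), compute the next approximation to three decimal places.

(1.600, 11.100, -2.500)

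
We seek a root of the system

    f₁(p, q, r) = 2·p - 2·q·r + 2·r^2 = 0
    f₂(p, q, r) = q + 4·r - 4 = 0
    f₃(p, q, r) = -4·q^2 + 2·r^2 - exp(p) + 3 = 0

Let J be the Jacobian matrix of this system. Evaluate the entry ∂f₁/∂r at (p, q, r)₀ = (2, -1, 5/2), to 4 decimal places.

∂f₁/∂r = -2·q + 4·r.
At (2, -1, 5/2) this is 12.0000.

12.0000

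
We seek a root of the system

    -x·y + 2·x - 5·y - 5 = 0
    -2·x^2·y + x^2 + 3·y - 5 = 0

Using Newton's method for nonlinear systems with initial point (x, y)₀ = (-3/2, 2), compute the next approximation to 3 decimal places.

(-1.575, -2.286)

At (-3/2, 2): F = (-15.000, -5.750).
Jacobian J = [[-y + 2, -x - 5], [-4·x·y + 2·x, -2·x^2 + 3]].
At the point, J = [[0.000, -3.500], [9.000, -1.500]] (det J = 31.500).
Solving J·Δ = −F gives Δ = (-0.075, -4.286).
Then the next iterate is (x, y)₁ = (-1.575, -2.286).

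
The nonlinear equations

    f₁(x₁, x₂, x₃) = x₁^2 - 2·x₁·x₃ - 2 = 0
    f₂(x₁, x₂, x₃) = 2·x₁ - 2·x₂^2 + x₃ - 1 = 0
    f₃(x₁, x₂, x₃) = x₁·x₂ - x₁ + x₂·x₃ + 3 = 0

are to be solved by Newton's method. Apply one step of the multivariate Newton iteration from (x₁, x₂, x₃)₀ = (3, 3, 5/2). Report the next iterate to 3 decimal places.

(0.974, 1.648, 0.829)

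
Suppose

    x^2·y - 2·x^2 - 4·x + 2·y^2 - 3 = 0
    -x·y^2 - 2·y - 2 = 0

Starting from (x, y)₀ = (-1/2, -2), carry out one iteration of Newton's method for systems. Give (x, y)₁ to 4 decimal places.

At (-1/2, -2): F = (6.0000, 4.0000).
Jacobian J = [[2·x·y - 4·x - 4, x^2 + 4·y], [-y^2, -2·x·y - 2]].
At the point, J = [[0.0000, -7.7500], [-4.0000, -4.0000]] (det J = -31.0000).
Solving J·Δ = −F gives Δ = (0.2258, 0.7742).
Then the next iterate is (x, y)₁ = (-0.2742, -1.2258).

(-0.2742, -1.2258)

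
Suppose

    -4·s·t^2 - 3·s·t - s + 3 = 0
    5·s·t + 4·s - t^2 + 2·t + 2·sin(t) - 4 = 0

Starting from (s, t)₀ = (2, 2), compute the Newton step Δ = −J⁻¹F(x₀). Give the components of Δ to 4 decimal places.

At (2, 2): F = (-43.0000, 25.818595).
Jacobian J = [[-4·t^2 - 3·t - 1, -8·s·t - 3·s], [5·t + 4, 5·s - 2·t + 2·cos(t) + 2]].
At the point, J = [[-23.0000, -38.0000], [14.0000, 7.167706]] (det J = 367.142754).
Solving J·Δ = −F gives Δ = (-1.8328, -0.0223).

(-1.8328, -0.0223)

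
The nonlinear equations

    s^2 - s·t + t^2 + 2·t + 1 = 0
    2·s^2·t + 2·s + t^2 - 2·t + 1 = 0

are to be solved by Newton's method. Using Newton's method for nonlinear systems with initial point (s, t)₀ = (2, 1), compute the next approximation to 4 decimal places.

(-4.0000, 7.0000)

At (2, 1): F = (6.0000, 12.0000).
Jacobian J = [[2·s - t, -s + 2·t + 2], [4·s·t + 2, 2·s^2 + 2·t - 2]].
At the point, J = [[3.0000, 2.0000], [10.0000, 8.0000]] (det J = 4.0000).
Solving J·Δ = −F gives Δ = (-6.0000, 6.0000).
Then the next iterate is (s, t)₁ = (-4.0000, 7.0000).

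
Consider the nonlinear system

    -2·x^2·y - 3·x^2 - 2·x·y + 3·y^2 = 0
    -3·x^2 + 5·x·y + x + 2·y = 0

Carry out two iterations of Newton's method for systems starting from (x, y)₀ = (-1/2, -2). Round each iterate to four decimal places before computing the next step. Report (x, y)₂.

(-1.1972, -1.0799)

At (-1/2, -2): F = (10.2500, -0.2500).
Jacobian J = [[-4·x·y - 6·x - 2·y, -2·x^2 - 2·x + 6·y], [-6·x + 5·y + 1, 5·x + 2]].
At the point, J = [[3.0000, -11.5000], [-6.0000, -0.5000]] (det J = -70.5000).
Solving J·Δ = −F gives Δ = (-0.1135, 0.8617).
Then the next iterate is (x, y)₁ = (-0.6135, -1.1383).
Round to (-0.6135, -1.1383) and repeat: F = (2.218212, -0.527511), J = [[3.164212, -6.355565], [-1.0105, -1.0675]].
Δ = (-0.5837, 0.0584), so (x, y)₂ = (-1.1972, -1.0799).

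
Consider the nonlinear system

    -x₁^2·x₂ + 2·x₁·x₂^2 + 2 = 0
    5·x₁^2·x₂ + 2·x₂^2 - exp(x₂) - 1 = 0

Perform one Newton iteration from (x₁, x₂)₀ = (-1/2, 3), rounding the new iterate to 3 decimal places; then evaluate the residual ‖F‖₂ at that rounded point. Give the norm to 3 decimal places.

At (-1/2, 3): F = (-7.750, 0.66446).
Jacobian J = [[-2·x₁·x₂ + 2·x₂^2, -x₁^2 + 4·x₁·x₂], [10·x₁·x₂, 5·x₁^2 + 4·x₂ - exp(x₂)]].
At the point, J = [[21.000, -6.250], [-15.000, -6.83554]] (det J = -237.29628).
Solving J·Δ = −F gives Δ = (0.241, -0.431).
Then the next iterate is (x₁, x₂)₁ = (-0.259, 2.569).
Re-evaluating at (-0.259, 2.569): F = (-1.59101, 0.00841), so ‖F‖₂ = 1.591.

1.591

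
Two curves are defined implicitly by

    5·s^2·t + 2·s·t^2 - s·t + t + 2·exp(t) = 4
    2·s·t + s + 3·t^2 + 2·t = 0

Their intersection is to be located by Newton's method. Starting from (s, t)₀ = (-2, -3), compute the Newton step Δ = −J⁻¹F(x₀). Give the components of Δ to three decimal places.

(0.519, 1.420)

At (-2, -3): F = (-108.90043, 31.000).
Jacobian J = [[10·s·t + 2·t^2 - t, 5·s^2 + 4·s·t - s + 2·exp(t) + 1], [2·t + 1, 2·s + 6·t + 2]].
At the point, J = [[81.000, 47.09957], [-5.000, -20.000]] (det J = -1384.50213).
Solving J·Δ = −F gives Δ = (0.519, 1.420).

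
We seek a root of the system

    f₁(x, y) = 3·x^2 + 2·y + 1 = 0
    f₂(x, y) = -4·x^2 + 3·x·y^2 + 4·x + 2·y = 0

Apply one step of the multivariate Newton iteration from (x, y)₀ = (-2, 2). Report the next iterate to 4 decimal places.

At (-2, 2): F = (17.0000, -44.0000).
Jacobian J = [[6·x, 2], [-8·x + 3·y^2 + 4, 6·x·y + 2]].
At the point, J = [[-12.0000, 2.0000], [32.0000, -22.0000]] (det J = 200.0000).
Solving J·Δ = −F gives Δ = (1.4300, 0.0800).
Then the next iterate is (x, y)₁ = (-0.5700, 2.0800).

(-0.5700, 2.0800)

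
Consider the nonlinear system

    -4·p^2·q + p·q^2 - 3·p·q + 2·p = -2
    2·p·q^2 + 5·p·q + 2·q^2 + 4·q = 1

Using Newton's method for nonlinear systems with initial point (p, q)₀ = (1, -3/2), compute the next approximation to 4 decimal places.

(-0.1409, -2.1924)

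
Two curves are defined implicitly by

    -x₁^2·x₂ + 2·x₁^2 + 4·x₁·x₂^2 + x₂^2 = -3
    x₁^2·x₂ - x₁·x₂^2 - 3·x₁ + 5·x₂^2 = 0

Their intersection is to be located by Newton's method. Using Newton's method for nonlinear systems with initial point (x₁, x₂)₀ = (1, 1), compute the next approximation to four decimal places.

(0.1250, 0.5833)

At (1, 1): F = (9.0000, 2.0000).
Jacobian J = [[-2·x₁·x₂ + 4·x₁ + 4·x₂^2, -x₁^2 + 8·x₁·x₂ + 2·x₂], [2·x₁·x₂ - x₂^2 - 3, x₁^2 - 2·x₁·x₂ + 10·x₂]].
At the point, J = [[6.0000, 9.0000], [-2.0000, 9.0000]] (det J = 72.0000).
Solving J·Δ = −F gives Δ = (-0.8750, -0.4167).
Then the next iterate is (x₁, x₂)₁ = (0.1250, 0.5833).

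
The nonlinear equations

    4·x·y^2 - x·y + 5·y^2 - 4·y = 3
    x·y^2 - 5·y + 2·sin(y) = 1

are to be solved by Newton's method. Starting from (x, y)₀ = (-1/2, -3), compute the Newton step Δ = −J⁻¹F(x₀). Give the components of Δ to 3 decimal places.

(-1.590, -1.280)

At (-1/2, -3): F = (34.500, 9.21776).
Jacobian J = [[4·y^2 - y, 8·x·y - x + 10·y - 4], [y^2, 2·x·y + 2·cos(y) - 5]].
At the point, J = [[39.000, -21.500], [9.000, -3.97998]] (det J = 38.28059).
Solving J·Δ = −F gives Δ = (-1.590, -1.280).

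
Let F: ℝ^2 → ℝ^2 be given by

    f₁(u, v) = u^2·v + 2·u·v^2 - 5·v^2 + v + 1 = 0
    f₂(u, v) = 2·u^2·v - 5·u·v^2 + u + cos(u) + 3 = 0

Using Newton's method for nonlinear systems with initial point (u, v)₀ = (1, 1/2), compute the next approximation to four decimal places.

(1.1504, 1.9757)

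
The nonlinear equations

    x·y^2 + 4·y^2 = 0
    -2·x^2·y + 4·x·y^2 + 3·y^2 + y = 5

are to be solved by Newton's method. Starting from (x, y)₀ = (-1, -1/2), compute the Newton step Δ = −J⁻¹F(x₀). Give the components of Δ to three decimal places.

At (-1, -1/2): F = (0.750, -4.750).
Jacobian J = [[y^2, 2·x·y + 8·y], [-4·x·y + 4·y^2, -2·x^2 + 8·x·y + 6·y + 1]].
At the point, J = [[0.250, -3.000], [-1.000, 0.000]] (det J = -3.000).
Solving J·Δ = −F gives Δ = (-4.750, -0.146).

(-4.750, -0.146)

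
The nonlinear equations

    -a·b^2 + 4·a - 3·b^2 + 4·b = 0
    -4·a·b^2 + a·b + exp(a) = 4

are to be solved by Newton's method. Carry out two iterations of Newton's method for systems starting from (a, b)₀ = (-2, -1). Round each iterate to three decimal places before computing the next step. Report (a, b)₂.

At (-2, -1): F = (-13.000, 6.13534).
Jacobian J = [[-b^2 + 4, -2·a·b - 6·b + 4], [-4·b^2 + b + exp(a), -8·a·b + a]].
At the point, J = [[3.000, 6.000], [-4.86466, -18.000]] (det J = -24.81201).
Solving J·Δ = −F gives Δ = (7.947, -1.807).
Then the next iterate is (a, b)₁ = (5.947, -2.807).
Round to (5.947, -2.807) and repeat: F = (-57.93564, 174.47900), J = [[-3.87925, 54.22846], [348.27981, 139.49283]].
Δ = (-0.903, 1.004), so (a, b)₂ = (5.044, -1.803).

(5.044, -1.803)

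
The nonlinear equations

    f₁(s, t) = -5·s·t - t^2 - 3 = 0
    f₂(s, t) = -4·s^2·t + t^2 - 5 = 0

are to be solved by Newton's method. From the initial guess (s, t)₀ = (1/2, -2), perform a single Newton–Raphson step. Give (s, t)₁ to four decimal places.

(0.6371, -1.5806)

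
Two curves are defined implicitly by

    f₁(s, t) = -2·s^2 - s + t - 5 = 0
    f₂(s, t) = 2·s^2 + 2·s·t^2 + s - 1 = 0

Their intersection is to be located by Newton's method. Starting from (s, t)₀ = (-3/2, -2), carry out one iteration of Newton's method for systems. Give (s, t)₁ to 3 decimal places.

At (-3/2, -2): F = (-10.000, -10.000).
Jacobian J = [[-4·s - 1, 1], [4·s + 2·t^2 + 1, 4·s·t]].
At the point, J = [[5.000, 1.000], [3.000, 12.000]] (det J = 57.000).
Solving J·Δ = −F gives Δ = (1.930, 0.351).
Then the next iterate is (s, t)₁ = (0.430, -1.649).

(0.430, -1.649)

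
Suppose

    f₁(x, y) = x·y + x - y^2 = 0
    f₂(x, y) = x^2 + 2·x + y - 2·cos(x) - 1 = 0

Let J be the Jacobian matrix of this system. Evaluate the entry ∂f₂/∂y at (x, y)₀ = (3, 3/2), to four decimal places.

∂f₂/∂y = 1.
At (3, 3/2) this is 1.0000.

1.0000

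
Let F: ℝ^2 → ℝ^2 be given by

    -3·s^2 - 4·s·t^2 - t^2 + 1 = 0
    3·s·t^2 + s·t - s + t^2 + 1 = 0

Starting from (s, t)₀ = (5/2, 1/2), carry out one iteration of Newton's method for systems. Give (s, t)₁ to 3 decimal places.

At (5/2, 1/2): F = (-20.500, 1.875).
Jacobian J = [[-6·s - 4·t^2, -8·s·t - 2·t], [3·t^2 + t - 1, 6·s·t + s + 2·t]].
At the point, J = [[-16.000, -11.000], [0.250, 11.000]] (det J = -173.250).
Solving J·Δ = −F gives Δ = (-1.183, -0.144).
Then the next iterate is (s, t)₁ = (1.317, 0.356).

(1.317, 0.356)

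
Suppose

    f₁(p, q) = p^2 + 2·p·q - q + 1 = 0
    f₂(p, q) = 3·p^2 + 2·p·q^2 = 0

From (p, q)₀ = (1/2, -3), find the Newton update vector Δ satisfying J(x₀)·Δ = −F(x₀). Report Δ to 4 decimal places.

(0.2500, 2.5000)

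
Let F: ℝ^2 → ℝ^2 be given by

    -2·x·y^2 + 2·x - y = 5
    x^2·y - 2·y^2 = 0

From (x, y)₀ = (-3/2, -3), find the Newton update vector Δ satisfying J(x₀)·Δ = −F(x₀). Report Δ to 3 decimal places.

(-2.750, 3.474)

At (-3/2, -3): F = (22.000, -24.750).
Jacobian J = [[-2·y^2 + 2, -4·x·y - 1], [2·x·y, x^2 - 4·y]].
At the point, J = [[-16.000, -19.000], [9.000, 14.250]] (det J = -57.000).
Solving J·Δ = −F gives Δ = (-2.750, 3.474).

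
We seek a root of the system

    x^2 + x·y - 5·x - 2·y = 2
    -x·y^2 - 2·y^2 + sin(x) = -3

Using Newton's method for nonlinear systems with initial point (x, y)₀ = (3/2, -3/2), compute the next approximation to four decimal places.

(-0.3549, -1.5157)

At (3/2, -3/2): F = (-6.5000, -3.877505).
Jacobian J = [[2·x + y - 5, x - 2], [-y^2 + cos(x), -2·x·y - 4·y]].
At the point, J = [[-3.5000, -0.5000], [-2.179263, 10.5000]] (det J = -37.839631).
Solving J·Δ = −F gives Δ = (-1.8549, -0.0157).
Then the next iterate is (x, y)₁ = (-0.3549, -1.5157).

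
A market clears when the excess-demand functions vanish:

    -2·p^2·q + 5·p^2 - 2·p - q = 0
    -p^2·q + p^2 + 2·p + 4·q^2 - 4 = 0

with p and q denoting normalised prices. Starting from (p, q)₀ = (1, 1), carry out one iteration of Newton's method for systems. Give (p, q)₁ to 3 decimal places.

(0.824, 0.765)

At (1, 1): F = (0.000, 2.000).
Jacobian J = [[-4·p·q + 10·p - 2, -2·p^2 - 1], [-2·p·q + 2·p + 2, -p^2 + 8·q]].
At the point, J = [[4.000, -3.000], [2.000, 7.000]] (det J = 34.000).
Solving J·Δ = −F gives Δ = (-0.176, -0.235).
Then the next iterate is (p, q)₁ = (0.824, 0.765).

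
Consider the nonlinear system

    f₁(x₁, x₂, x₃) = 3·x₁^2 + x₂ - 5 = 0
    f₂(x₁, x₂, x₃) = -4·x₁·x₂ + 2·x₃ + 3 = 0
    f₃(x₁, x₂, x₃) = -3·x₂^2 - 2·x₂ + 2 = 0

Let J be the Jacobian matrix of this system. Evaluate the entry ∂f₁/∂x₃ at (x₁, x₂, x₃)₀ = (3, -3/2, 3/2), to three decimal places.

∂f₁/∂x₃ = 0.
At (3, -3/2, 3/2) this is 0.000.

0.000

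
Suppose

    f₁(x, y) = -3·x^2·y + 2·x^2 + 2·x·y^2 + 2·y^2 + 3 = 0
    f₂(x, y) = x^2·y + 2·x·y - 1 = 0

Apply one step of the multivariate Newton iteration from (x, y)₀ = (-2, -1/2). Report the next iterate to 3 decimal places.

(-1.000, -0.200)

At (-2, -1/2): F = (16.500, -1.000).
Jacobian J = [[-6·x·y + 4·x + 2·y^2, -3·x^2 + 4·x·y + 4·y], [2·x·y + 2·y, x^2 + 2·x]].
At the point, J = [[-13.500, -10.000], [1.000, 0.000]] (det J = 10.000).
Solving J·Δ = −F gives Δ = (1.000, 0.300).
Then the next iterate is (x, y)₁ = (-1.000, -0.200).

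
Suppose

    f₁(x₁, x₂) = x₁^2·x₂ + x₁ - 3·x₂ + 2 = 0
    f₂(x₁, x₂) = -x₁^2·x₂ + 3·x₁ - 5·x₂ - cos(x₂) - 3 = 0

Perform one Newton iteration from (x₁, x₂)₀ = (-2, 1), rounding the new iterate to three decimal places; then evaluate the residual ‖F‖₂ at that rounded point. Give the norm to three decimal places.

At (-2, 1): F = (1.000, -18.54030).
Jacobian J = [[2·x₁·x₂ + 1, x₁^2 - 3], [-2·x₁·x₂ + 3, -x₁^2 + sin(x₂) - 5]].
At the point, J = [[-3.000, 1.000], [7.000, -8.15853]] (det J = 17.47559).
Solving J·Δ = −F gives Δ = (-0.594, -2.782).
Then the next iterate is (x₁, x₂)₁ = (-2.594, -1.782).
Re-evaluating at (-2.594, -1.782): F = (-7.23879, 10.32842), so ‖F‖₂ = 12.613.

12.613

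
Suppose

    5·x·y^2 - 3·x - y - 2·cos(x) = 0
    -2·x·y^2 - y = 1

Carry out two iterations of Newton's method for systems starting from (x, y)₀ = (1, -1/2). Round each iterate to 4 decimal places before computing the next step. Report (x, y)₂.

At (1, -1/2): F = (-2.330605, -1.0000).
Jacobian J = [[5·y^2 + 2·sin(x) - 3, 10·x·y - 1], [-2·y^2, -4·x·y - 1]].
At the point, J = [[-0.067058, -6.0000], [-0.5000, 1.0000]] (det J = -3.067058).
Solving J·Δ = −F gives Δ = (-2.7162, -0.3581).
Then the next iterate is (x, y)₁ = (-1.7162, -0.8581).
Round to (-1.7162, -0.8581) and repeat: F = (-0.022012, 2.385498), J = [[-1.297217, 13.726712], [-1.472671, -6.890685]].
Δ = (1.1180, 0.1073), so (x, y)₂ = (-0.5982, -0.7508).

(-0.5982, -0.7508)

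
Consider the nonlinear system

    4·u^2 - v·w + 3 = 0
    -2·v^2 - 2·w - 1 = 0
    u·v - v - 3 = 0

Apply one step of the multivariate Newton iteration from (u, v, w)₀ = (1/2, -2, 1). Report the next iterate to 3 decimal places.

At (1/2, -2, 1): F = (6.000, -11.000, -2.000).
Jacobian J = [[8·u, -w, -v], [0, -4·v, -2], [v, u - 1, 0]].
At the point, J = [[4.000, -1.000, 2.000], [0.000, 8.000, -2.000], [-2.000, -0.500, 0.000]] (det J = 24.000).
Solving J·Δ = −F gives Δ = (-1.375, 1.500, 0.500).
Then the next iterate is (u, v, w)₁ = (-0.875, -0.500, 1.500).

(-0.875, -0.500, 1.500)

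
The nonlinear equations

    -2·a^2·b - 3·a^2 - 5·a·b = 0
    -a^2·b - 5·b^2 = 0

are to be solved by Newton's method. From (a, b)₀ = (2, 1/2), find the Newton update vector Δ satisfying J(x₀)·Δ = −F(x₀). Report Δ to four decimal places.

At (2, 1/2): F = (-21.0000, -3.2500).
Jacobian J = [[-4·a·b - 6·a - 5·b, -2·a^2 - 5·a], [-2·a·b, -a^2 - 10·b]].
At the point, J = [[-18.5000, -18.0000], [-2.0000, -9.0000]] (det J = 130.5000).
Solving J·Δ = −F gives Δ = (-1.0000, -0.1389).

(-1.0000, -0.1389)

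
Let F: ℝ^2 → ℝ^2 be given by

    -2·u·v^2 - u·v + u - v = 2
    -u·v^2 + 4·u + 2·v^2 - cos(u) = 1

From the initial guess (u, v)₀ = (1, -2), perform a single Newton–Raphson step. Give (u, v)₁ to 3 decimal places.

(2.255, -0.121)

At (1, -2): F = (-5.000, 6.45970).
Jacobian J = [[-2·v^2 - v + 1, -4·u·v - u - 1], [-v^2 + sin(u) + 4, -2·u·v + 4·v]].
At the point, J = [[-5.000, 6.000], [0.84147, -4.000]] (det J = 14.95117).
Solving J·Δ = −F gives Δ = (1.255, 1.879).
Then the next iterate is (u, v)₁ = (2.255, -0.121).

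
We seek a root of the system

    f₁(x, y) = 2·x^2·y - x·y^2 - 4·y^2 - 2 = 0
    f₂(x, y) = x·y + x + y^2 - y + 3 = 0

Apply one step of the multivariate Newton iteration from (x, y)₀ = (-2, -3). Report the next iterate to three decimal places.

At (-2, -3): F = (-44.000, 19.000).
Jacobian J = [[4·x·y - y^2, 2·x^2 - 2·x·y - 8·y], [y + 1, x + 2·y - 1]].
At the point, J = [[15.000, 20.000], [-2.000, -9.000]] (det J = -95.000).
Solving J·Δ = −F gives Δ = (0.168, 2.074).
Then the next iterate is (x, y)₁ = (-1.832, -0.926).

(-1.832, -0.926)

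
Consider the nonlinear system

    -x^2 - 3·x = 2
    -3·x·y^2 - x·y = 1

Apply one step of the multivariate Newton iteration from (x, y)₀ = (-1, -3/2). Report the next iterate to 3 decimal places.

At (-1, -3/2): F = (0.000, 4.250).
Jacobian J = [[-2·x - 3, 0], [-3·y^2 - y, -6·x·y - x]].
At the point, J = [[-1.000, 0.000], [-5.250, -8.000]] (det J = 8.000).
Solving J·Δ = −F gives Δ = (0.000, 0.531).
Then the next iterate is (x, y)₁ = (-1.000, -0.969).

(-1.000, -0.969)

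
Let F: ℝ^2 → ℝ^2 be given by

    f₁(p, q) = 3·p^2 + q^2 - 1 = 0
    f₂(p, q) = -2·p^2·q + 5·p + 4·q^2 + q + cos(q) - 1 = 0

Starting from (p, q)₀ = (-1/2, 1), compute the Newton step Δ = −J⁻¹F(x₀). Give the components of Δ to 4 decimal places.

At (-1/2, 1): F = (0.7500, 1.540302).
Jacobian J = [[6·p, 2·q], [-4·p·q + 5, -2·p^2 + 8·q - sin(q) + 1]].
At the point, J = [[-3.0000, 2.0000], [7.0000, 7.658529]] (det J = -36.975587).
Solving J·Δ = −F gives Δ = (0.0720, -0.2670).

(0.0720, -0.2670)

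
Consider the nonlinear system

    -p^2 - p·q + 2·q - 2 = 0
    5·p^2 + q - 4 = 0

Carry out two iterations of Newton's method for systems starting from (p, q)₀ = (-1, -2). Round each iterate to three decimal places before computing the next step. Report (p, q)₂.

At (-1, -2): F = (-9.000, -1.000).
Jacobian J = [[-2·p - q, -p + 2], [10·p, 1]].
At the point, J = [[4.000, 3.000], [-10.000, 1.000]] (det J = 34.000).
Solving J·Δ = −F gives Δ = (0.176, 2.765).
Then the next iterate is (p, q)₁ = (-0.824, 0.765).
Round to (-0.824, 0.765) and repeat: F = (-0.51862, 0.15988), J = [[0.883, 2.824], [-8.240, 1.000]].
Δ = (0.040, 0.171), so (p, q)₂ = (-0.784, 0.936).

(-0.784, 0.936)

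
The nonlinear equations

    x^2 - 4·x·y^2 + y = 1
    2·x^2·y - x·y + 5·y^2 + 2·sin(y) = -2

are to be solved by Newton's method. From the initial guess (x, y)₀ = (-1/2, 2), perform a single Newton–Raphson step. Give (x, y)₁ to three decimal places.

At (-1/2, 2): F = (9.250, 25.81859).
Jacobian J = [[2·x - 4·y^2, -8·x·y + 1], [4·x·y - y, 2·x^2 - x + 10·y + 2·cos(y)]].
At the point, J = [[-17.000, 9.000], [-6.000, 20.16771]] (det J = -288.85101).
Solving J·Δ = −F gives Δ = (-0.159, -1.327).
Then the next iterate is (x, y)₁ = (-0.659, 0.673).

(-0.659, 0.673)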